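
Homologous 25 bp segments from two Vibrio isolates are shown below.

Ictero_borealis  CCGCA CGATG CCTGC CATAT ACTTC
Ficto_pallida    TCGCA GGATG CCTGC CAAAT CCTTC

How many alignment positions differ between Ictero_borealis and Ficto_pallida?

4

The sequences differ at positions 1 (C/T), 6 (C/G), 18 (T/A), 21 (A/C).
That gives 4 mismatches out of 25 aligned sites, so the Hamming distance is 4.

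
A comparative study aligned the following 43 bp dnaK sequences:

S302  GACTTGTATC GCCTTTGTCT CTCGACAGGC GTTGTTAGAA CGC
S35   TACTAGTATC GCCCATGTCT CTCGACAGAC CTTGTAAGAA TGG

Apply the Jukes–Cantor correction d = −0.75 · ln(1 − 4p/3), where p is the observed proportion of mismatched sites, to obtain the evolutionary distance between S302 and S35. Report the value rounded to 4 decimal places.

0.2454

The sequences differ at positions 1 (G/T), 5 (T/A), 14 (T/C), 15 (T/A), 29 (G/A), 31 (G/C), 36 (T/A), 41 (C/T), 43 (C/G).
p = 9/43 = 0.209302.
d = −0.75 · ln(1 − (4/3)·0.209302) = −0.75 · ln(0.720931) = −0.75 · (-0.327212) = 0.2454.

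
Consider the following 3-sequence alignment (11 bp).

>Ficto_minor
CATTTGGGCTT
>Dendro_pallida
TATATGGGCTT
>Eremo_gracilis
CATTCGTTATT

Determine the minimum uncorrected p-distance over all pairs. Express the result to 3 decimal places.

0.182

Pairwise Hamming distances:
  Ficto_minor vs Dendro_pallida: 2
  Ficto_minor vs Eremo_gracilis: 4
  Dendro_pallida vs Eremo_gracilis: 6
The smallest is 2 mismatches, between Ficto_minor and Dendro_pallida; p = 2/11 = 0.182.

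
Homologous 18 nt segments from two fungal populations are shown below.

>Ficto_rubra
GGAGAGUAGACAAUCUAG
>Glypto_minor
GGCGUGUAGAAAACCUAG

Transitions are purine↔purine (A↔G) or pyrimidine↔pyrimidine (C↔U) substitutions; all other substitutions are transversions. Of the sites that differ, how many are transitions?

1

Mismatches occur at site 3 (A→C, transversion), site 5 (A→U, transversion), site 11 (C→A, transversion), site 14 (U→C, transition).
Of the 4 differences, 1 transition and 3 transversions, so the answer is 1.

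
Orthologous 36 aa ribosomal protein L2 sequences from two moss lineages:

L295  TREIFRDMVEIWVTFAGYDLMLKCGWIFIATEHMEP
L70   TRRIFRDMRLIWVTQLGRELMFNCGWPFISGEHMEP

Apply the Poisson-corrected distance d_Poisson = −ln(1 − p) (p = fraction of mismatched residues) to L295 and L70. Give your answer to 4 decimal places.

0.4055

Differing sites — 3:E/R; 9:V/R; 10:E/L; 15:F/Q; 16:A/L; 18:Y/R; 19:D/E; 22:L/F; 23:K/N; 27:I/P; 30:A/S; 31:T/G.
p = 12/36 = 0.333333.
d = −ln(1 − 0.333333) = −ln(0.666667) = 0.4055.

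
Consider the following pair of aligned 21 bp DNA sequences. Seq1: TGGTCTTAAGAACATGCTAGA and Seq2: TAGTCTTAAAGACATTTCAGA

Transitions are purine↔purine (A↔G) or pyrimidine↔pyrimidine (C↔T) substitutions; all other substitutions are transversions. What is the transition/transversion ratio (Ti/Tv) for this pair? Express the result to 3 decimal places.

5.000

The sequences differ at positions 2 (G/A, transition), 10 (G/A, transition), 11 (A/G, transition), 16 (G/T, transversion), 17 (C/T, transition), 18 (T/C, transition).
Of the 6 differences, 5 transitions and 1 transversion, so Ti/Tv = 5/1 = 5.000.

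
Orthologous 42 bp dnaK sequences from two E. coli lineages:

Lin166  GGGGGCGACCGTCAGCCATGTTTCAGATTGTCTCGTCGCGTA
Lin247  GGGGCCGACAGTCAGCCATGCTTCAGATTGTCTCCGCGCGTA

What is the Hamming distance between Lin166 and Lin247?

5

Differing sites — 5:G/C; 10:C/A; 21:T/C; 35:G/C; 36:T/G.
That gives 5 mismatches out of 42 aligned sites, so the Hamming distance is 5.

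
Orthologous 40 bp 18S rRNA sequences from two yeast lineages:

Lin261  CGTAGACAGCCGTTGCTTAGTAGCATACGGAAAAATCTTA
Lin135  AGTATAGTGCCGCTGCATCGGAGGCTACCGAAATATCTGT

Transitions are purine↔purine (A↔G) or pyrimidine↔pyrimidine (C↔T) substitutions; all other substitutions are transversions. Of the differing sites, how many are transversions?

13

Differing sites — 1:C/A (Tv); 5:G/T (Tv); 7:C/G (Tv); 8:A/T (Tv); 13:T/C (Ti); 17:T/A (Tv); 19:A/C (Tv); 21:T/G (Tv); 24:C/G (Tv); 25:A/C (Tv); 29:G/C (Tv); 34:A/T (Tv); 39:T/G (Tv); 40:A/T (Tv).
Of the 14 differences, 1 transition and 13 transversions, so the answer is 13.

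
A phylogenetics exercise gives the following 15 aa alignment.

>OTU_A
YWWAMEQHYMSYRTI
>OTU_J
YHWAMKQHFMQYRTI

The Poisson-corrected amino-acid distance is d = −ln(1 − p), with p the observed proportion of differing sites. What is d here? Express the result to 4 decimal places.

Mismatches occur at site 2 (W↔H), site 6 (E↔K), site 9 (Y↔F), site 11 (S↔Q).
p = 4/15 = 0.266667.
d = −ln(1 − 0.266667) = −ln(0.733333) = 0.3102.

0.3102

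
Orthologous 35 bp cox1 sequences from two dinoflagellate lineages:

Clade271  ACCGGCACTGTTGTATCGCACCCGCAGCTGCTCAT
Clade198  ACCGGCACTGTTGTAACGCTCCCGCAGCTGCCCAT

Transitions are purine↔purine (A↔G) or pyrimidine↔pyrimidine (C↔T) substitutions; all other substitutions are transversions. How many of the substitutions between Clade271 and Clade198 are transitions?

The sequences differ at positions 16 (T/A, transversion), 20 (A/T, transversion), 32 (T/C, transition).
Of the 3 differences, 1 transition and 2 transversions, so the answer is 1.

1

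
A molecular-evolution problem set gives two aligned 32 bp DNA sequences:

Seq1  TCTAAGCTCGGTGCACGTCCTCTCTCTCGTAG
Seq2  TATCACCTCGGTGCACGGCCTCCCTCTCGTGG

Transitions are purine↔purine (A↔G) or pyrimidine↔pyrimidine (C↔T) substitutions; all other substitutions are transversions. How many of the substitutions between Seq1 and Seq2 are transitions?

2

Mismatches occur at site 2 (C/A, transversion), site 4 (A/C, transversion), site 6 (G/C, transversion), site 18 (T/G, transversion), site 23 (T/C, transition), site 31 (A/G, transition).
Of the 6 differences, 2 transitions and 4 transversions, so the answer is 2.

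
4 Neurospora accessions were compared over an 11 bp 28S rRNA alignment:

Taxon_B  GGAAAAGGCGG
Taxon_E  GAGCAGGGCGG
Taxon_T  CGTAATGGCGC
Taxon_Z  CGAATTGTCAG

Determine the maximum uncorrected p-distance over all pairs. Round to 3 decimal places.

Pairwise Hamming distances:
  Taxon_B vs Taxon_E: 4
  Taxon_B vs Taxon_T: 4
  Taxon_B vs Taxon_Z: 5
  Taxon_E vs Taxon_T: 6
  Taxon_E vs Taxon_Z: 8
  Taxon_T vs Taxon_Z: 5
The largest is 8 mismatches, between Taxon_E and Taxon_Z; p = 8/11 = 0.727.

0.727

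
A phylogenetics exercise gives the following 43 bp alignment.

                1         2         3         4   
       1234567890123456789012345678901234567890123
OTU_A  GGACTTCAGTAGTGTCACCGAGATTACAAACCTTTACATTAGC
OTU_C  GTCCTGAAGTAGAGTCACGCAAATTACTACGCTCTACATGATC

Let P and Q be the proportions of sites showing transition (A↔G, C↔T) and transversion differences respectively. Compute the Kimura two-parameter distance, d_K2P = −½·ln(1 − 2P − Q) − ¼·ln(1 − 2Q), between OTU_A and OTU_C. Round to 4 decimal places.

The sequences differ at positions 2 (G/T, transversion), 3 (A/C, transversion), 6 (T/G, transversion), 7 (C/A, transversion), 13 (T/A, transversion), 19 (C/G, transversion), 20 (G/C, transversion), 22 (G/A, transition), 28 (A/T, transversion), 30 (A/C, transversion), 31 (C/G, transversion), 34 (T/C, transition), 40 (T/G, transversion), 42 (G/T, transversion).
Of the 14 differences, 2 transitions and 12 transversions over 43 sites: P = 2/43 = 0.046512, Q = 12/43 = 0.279070.
d = −0.5·ln(0.627906) − 0.25·ln(0.441860) = −0.5·(-0.465365) − 0.25·(-0.816762) = 0.4369.

0.4369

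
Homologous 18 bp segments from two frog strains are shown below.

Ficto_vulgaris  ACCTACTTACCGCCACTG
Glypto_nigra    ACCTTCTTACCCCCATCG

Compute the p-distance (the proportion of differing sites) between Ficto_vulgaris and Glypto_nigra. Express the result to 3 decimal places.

0.222

Differing sites — 5:A/T; 12:G/C; 16:C/T; 17:T/C.
There are 4 differences over 18 sites, so p = 4/18 = 0.222.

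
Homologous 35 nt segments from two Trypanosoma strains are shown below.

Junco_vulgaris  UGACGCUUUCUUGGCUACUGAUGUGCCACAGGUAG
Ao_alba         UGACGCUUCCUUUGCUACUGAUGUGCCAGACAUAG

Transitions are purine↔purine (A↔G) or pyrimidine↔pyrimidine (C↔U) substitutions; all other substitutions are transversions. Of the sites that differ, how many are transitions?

2

The sequences differ at positions 9 (U/C, transition), 13 (G/U, transversion), 29 (C/G, transversion), 31 (G/C, transversion), 32 (G/A, transition).
Of the 5 differences, 2 transitions and 3 transversions, so the answer is 2.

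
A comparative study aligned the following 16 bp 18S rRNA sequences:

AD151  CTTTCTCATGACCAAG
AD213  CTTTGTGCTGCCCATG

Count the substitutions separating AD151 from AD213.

5

Mismatches occur at site 5 (C→G), site 7 (C→G), site 8 (A→C), site 11 (A→C), site 15 (A→T).
That gives 5 mismatches out of 16 aligned sites, so the Hamming distance is 5.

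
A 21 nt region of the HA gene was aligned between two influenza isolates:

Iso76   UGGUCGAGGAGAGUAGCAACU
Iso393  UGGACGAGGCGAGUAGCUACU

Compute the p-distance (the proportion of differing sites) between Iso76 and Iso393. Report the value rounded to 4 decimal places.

Mismatches occur at site 4 (U↔A), site 10 (A↔C), site 18 (A↔U).
There are 3 differences over 21 sites, so p = 3/21 = 0.1429.

0.1429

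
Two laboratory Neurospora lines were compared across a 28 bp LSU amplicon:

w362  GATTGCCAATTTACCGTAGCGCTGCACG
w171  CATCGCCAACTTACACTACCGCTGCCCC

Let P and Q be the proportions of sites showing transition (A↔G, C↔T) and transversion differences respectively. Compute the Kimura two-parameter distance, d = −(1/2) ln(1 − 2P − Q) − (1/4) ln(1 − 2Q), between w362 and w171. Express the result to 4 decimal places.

The sequences differ at positions 1 (G/C, transversion), 4 (T/C, transition), 10 (T/C, transition), 15 (C/A, transversion), 16 (G/C, transversion), 19 (G/C, transversion), 26 (A/C, transversion), 28 (G/C, transversion).
Of the 8 differences, 2 transitions and 6 transversions over 28 sites: P = 2/28 = 0.071429, Q = 6/28 = 0.214286.
d = −0.5·ln(0.642856) − 0.25·ln(0.571428) = −0.5·(-0.441835) − 0.25·(-0.559617) = 0.3608.

0.3608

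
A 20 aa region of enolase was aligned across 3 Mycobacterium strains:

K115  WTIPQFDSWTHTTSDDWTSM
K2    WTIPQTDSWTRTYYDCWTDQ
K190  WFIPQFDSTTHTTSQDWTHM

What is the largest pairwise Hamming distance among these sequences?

10

Pairwise Hamming distances:
  K115 vs K2: 7
  K115 vs K190: 4
  K2 vs K190: 10
The largest is 10, between K2 and K190.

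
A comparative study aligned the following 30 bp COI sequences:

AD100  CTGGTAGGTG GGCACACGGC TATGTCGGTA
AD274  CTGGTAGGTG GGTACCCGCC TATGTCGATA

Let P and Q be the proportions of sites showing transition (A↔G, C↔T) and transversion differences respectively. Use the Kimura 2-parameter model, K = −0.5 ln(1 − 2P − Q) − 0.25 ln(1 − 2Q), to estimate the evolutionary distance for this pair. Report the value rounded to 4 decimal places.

0.1473

The sequences differ at positions 13 (C/T, transition), 16 (A/C, transversion), 19 (G/C, transversion), 28 (G/A, transition).
Of the 4 differences, 2 transitions and 2 transversions over 30 sites: P = 2/30 = 0.066667, Q = 2/30 = 0.066667.
d = −0.5·ln(0.799999) − 0.25·ln(0.866666) = −0.5·(-0.223145) − 0.25·(-0.143102) = 0.1473.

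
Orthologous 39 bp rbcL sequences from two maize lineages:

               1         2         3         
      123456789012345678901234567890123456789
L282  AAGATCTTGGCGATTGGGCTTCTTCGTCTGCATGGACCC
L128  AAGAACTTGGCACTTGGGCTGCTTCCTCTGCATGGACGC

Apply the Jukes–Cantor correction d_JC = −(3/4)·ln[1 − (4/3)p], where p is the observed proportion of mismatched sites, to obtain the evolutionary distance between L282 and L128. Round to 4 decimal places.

The sequences differ at positions 5 (T/A), 12 (G/A), 13 (A/C), 21 (T/G), 26 (G/C), 38 (C/G).
p = 6/39 = 0.153846.
d = −0.75 · ln(1 − (4/3)·0.153846) = −0.75 · ln(0.794872) = −0.75 · (-0.229574) = 0.1722.

0.1722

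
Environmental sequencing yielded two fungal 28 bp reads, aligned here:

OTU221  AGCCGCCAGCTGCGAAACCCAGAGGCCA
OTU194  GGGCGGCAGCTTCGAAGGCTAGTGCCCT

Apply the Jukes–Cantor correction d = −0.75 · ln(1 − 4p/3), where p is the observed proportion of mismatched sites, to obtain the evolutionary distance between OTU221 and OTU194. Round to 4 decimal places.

0.4850

Differing sites — 1:A/G; 3:C/G; 6:C/G; 12:G/T; 17:A/G; 18:C/G; 20:C/T; 23:A/T; 25:G/C; 28:A/T.
p = 10/28 = 0.357143.
d = −0.75 · ln(1 − (4/3)·0.357143) = −0.75 · ln(0.523809) = −0.75 · (-0.646628) = 0.4850.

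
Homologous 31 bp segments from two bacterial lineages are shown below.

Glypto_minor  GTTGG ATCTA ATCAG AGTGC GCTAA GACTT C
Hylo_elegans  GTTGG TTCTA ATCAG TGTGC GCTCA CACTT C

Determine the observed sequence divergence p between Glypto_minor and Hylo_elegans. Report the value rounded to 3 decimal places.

0.129

Mismatches occur at site 6 (A/T), site 16 (A/T), site 24 (A/C), site 26 (G/C).
There are 4 differences over 31 sites, so p = 4/31 = 0.129.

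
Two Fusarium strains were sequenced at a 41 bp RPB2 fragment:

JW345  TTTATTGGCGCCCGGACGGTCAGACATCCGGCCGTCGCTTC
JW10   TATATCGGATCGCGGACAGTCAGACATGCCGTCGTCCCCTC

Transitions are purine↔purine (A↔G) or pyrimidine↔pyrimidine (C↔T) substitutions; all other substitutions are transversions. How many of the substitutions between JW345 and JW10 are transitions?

Mismatches occur at site 2 (T→A, transversion), site 6 (T→C, transition), site 9 (C→A, transversion), site 10 (G→T, transversion), site 12 (C→G, transversion), site 18 (G→A, transition), site 28 (C→G, transversion), site 30 (G→C, transversion), site 32 (C→T, transition), site 37 (G→C, transversion), site 39 (T→C, transition).
Of the 11 differences, 4 transitions and 7 transversions, so the answer is 4.

4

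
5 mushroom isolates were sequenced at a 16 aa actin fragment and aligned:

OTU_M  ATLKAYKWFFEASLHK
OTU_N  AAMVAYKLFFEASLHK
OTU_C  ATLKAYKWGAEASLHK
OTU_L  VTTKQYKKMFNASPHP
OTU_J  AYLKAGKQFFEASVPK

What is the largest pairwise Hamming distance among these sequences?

Pairwise Hamming distances:
  OTU_M vs OTU_N: 4
  OTU_M vs OTU_C: 2
  OTU_M vs OTU_L: 8
  OTU_M vs OTU_J: 5
  OTU_N vs OTU_C: 6
  OTU_N vs OTU_L: 10
  OTU_N vs OTU_J: 7
  OTU_C vs OTU_L: 9
  OTU_C vs OTU_J: 7
  OTU_L vs OTU_J: 11
The largest is 11, between OTU_L and OTU_J.

11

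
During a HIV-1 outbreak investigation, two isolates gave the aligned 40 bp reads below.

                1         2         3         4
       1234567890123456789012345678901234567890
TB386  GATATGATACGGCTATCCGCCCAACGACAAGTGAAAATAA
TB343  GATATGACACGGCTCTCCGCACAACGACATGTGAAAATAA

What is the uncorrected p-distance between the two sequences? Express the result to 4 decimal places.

0.1000

Differing sites — 8:T/C; 15:A/C; 21:C/A; 30:A/T.
There are 4 differences over 40 sites, so p = 4/40 = 0.1000.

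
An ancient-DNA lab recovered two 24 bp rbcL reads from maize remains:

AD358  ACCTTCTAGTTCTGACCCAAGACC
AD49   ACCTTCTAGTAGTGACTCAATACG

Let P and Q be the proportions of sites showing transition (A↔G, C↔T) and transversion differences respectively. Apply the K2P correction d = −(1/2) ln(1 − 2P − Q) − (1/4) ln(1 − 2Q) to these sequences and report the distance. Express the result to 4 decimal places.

0.2452

The sequences differ at positions 11 (T/A, transversion), 12 (C/G, transversion), 17 (C/T, transition), 21 (G/T, transversion), 24 (C/G, transversion).
Of the 5 differences, 1 transition and 4 transversions over 24 sites: P = 1/24 = 0.041667, Q = 4/24 = 0.166667.
d = −0.5·ln(0.749999) − 0.25·ln(0.666666) = −0.5·(-0.287683) − 0.25·(-0.405466) = 0.2452.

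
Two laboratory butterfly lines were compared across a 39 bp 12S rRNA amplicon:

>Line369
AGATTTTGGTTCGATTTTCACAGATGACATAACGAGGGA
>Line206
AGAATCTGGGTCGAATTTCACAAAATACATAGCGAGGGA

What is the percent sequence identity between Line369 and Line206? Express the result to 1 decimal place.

79.5%

The sequences differ at positions 4 (T/A), 6 (T/C), 10 (T/G), 15 (T/A), 23 (G/A), 25 (T/A), 26 (G/T), 32 (A/G).
31 of the 39 sites match, so the percent identity is 31/39 × 100 = 79.5%.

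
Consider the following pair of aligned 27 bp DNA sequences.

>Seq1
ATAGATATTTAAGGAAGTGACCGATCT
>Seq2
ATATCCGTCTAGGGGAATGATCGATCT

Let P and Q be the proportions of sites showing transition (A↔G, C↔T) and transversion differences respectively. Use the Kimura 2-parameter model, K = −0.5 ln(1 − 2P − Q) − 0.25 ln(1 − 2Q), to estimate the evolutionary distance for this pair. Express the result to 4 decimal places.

Mismatches occur at site 4 (G→T, transversion), site 5 (A→C, transversion), site 6 (T→C, transition), site 7 (A→G, transition), site 9 (T→C, transition), site 12 (A→G, transition), site 15 (A→G, transition), site 17 (G→A, transition), site 21 (C→T, transition).
Of the 9 differences, 7 transitions and 2 transversions over 27 sites: P = 7/27 = 0.259259, Q = 2/27 = 0.074074.
d = −0.5·ln(0.407408) − 0.25·ln(0.851852) = −0.5·(-0.897940) − 0.25·(-0.160342) = 0.4891.

0.4891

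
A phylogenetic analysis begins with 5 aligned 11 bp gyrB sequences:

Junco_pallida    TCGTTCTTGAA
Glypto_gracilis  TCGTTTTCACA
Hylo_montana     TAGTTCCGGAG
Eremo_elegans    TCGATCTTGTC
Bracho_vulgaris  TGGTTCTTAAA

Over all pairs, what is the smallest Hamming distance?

2

Pairwise Hamming distances:
  Junco_pallida vs Glypto_gracilis: 4
  Junco_pallida vs Hylo_montana: 4
  Junco_pallida vs Eremo_elegans: 3
  Junco_pallida vs Bracho_vulgaris: 2
  Glypto_gracilis vs Hylo_montana: 7
  Glypto_gracilis vs Eremo_elegans: 6
  Glypto_gracilis vs Bracho_vulgaris: 4
  Hylo_montana vs Eremo_elegans: 6
  Hylo_montana vs Bracho_vulgaris: 5
  Eremo_elegans vs Bracho_vulgaris: 5
The smallest is 2, between Junco_pallida and Bracho_vulgaris.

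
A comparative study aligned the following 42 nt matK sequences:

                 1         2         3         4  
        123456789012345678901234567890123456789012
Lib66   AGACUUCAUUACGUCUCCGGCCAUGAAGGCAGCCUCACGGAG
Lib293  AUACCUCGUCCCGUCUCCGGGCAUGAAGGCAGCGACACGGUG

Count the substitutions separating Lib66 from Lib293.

Differing sites — 2:G/U; 5:U/C; 8:A/G; 10:U/C; 11:A/C; 21:C/G; 34:C/G; 35:U/A; 41:A/U.
That gives 9 mismatches out of 42 aligned sites, so the Hamming distance is 9.

9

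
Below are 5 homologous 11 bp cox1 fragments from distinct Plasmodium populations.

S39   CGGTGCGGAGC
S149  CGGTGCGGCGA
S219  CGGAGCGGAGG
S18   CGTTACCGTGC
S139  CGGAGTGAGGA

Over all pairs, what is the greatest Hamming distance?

8

Pairwise Hamming distances:
  S39 vs S149: 2
  S39 vs S219: 2
  S39 vs S18: 4
  S39 vs S139: 5
  S149 vs S219: 3
  S149 vs S18: 5
  S149 vs S139: 4
  S219 vs S18: 6
  S219 vs S139: 4
  S18 vs S139: 8
The largest is 8, between S18 and S139.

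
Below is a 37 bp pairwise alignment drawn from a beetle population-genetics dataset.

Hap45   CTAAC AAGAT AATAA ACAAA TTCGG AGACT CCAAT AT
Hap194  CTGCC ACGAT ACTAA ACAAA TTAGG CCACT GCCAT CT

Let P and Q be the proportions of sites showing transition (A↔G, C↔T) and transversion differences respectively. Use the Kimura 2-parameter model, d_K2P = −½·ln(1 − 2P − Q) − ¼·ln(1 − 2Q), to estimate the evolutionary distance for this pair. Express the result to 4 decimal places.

Mismatches occur at site 3 (A→G, transition), site 4 (A→C, transversion), site 7 (A→C, transversion), site 12 (A→C, transversion), site 23 (C→A, transversion), site 26 (A→C, transversion), site 27 (G→C, transversion), site 31 (C→G, transversion), site 33 (A→C, transversion), site 36 (A→C, transversion).
Of the 10 differences, 1 transition and 9 transversions over 37 sites: P = 1/37 = 0.027027, Q = 9/37 = 0.243243.
d = −0.5·ln(0.702703) − 0.25·ln(0.513514) = −0.5·(-0.352821) − 0.25·(-0.666478) = 0.3430.

0.3430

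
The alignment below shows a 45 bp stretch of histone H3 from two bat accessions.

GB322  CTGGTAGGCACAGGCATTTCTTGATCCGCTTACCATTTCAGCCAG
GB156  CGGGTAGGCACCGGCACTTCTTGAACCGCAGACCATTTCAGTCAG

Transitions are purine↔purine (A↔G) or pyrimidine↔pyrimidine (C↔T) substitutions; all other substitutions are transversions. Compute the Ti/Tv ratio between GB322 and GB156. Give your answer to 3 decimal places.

0.400

Mismatches occur at site 2 (T/G, transversion), site 12 (A/C, transversion), site 17 (T/C, transition), site 25 (T/A, transversion), site 30 (T/A, transversion), site 31 (T/G, transversion), site 42 (C/T, transition).
Of the 7 differences, 2 transitions and 5 transversions, so Ti/Tv = 2/5 = 0.400.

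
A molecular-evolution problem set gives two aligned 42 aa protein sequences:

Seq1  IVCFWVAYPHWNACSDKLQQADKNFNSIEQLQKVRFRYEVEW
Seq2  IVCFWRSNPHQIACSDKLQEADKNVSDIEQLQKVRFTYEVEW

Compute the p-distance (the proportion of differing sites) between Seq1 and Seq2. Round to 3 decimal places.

Mismatches occur at site 6 (V→R), site 7 (A→S), site 8 (Y→N), site 11 (W→Q), site 12 (N→I), site 20 (Q→E), site 25 (F→V), site 26 (N→S), site 27 (S→D), site 37 (R→T).
There are 10 differences over 42 sites, so p = 10/42 = 0.238.

0.238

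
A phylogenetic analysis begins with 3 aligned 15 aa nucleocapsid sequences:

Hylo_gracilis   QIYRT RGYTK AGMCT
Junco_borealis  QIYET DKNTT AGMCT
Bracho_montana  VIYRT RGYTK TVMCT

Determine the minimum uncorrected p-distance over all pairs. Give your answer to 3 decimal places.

Pairwise Hamming distances:
  Hylo_gracilis vs Junco_borealis: 5
  Hylo_gracilis vs Bracho_montana: 3
  Junco_borealis vs Bracho_montana: 8
The smallest is 3 mismatches, between Hylo_gracilis and Bracho_montana; p = 3/15 = 0.200.

0.200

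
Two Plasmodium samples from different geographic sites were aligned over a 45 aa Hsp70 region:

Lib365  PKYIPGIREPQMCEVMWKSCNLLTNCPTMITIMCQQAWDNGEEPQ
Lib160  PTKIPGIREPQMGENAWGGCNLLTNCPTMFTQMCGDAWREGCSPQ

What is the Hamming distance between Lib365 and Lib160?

Mismatches occur at site 2 (K/T), site 3 (Y/K), site 13 (C/G), site 15 (V/N), site 16 (M/A), site 18 (K/G), site 19 (S/G), site 30 (I/F), site 32 (I/Q), site 35 (Q/G), site 36 (Q/D), site 39 (D/R), site 40 (N/E), site 42 (E/C), site 43 (E/S).
That gives 15 mismatches out of 45 aligned sites, so the Hamming distance is 15.

15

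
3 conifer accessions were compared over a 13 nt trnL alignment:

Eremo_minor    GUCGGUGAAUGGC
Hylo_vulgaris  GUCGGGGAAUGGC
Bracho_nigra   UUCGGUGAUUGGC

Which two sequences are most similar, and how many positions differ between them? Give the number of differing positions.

1

Pairwise Hamming distances:
  Eremo_minor vs Hylo_vulgaris: 1
  Eremo_minor vs Bracho_nigra: 2
  Hylo_vulgaris vs Bracho_nigra: 3
The smallest is 1, between Eremo_minor and Hylo_vulgaris.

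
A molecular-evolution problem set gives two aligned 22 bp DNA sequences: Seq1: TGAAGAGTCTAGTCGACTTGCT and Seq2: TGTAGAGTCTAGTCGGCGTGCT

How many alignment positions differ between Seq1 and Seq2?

3

Mismatches occur at site 3 (A↔T), site 16 (A↔G), site 18 (T↔G).
That gives 3 mismatches out of 22 aligned sites, so the Hamming distance is 3.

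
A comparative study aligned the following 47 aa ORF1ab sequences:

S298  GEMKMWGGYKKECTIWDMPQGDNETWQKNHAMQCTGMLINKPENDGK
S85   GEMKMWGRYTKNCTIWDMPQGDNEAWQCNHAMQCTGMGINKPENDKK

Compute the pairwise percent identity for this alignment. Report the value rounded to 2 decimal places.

Differing sites — 8:G/R; 10:K/T; 12:E/N; 25:T/A; 28:K/C; 38:L/G; 46:G/K.
40 of the 47 sites match, so the percent identity is 40/47 × 100 = 85.11%.

85.11%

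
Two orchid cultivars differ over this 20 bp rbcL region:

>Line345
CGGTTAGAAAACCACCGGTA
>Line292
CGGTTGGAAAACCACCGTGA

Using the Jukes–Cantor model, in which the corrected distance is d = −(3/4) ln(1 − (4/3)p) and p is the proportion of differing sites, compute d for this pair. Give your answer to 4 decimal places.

Mismatches occur at site 6 (A/G), site 18 (G/T), site 19 (T/G).
p = 3/20 = 0.150000.
d = −0.75 · ln(1 − (4/3)·0.150000) = −0.75 · ln(0.800000) = −0.75 · (-0.223144) = 0.1674.

0.1674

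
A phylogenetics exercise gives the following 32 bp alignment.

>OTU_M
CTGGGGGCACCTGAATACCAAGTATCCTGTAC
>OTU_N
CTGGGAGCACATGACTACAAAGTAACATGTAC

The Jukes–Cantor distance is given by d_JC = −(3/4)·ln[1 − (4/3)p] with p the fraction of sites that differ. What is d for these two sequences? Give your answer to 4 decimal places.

0.2158

The sequences differ at positions 6 (G/A), 11 (C/A), 15 (A/C), 19 (C/A), 25 (T/A), 27 (C/A).
p = 6/32 = 0.187500.
d = −0.75 · ln(1 − (4/3)·0.187500) = −0.75 · ln(0.750000) = −0.75 · (-0.287682) = 0.2158.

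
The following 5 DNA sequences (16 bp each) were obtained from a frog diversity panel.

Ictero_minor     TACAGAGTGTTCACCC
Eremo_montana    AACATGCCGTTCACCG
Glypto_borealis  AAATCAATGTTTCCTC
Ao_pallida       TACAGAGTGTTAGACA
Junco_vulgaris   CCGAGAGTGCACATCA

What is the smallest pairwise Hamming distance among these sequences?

Pairwise Hamming distances:
  Ictero_minor vs Eremo_montana: 6
  Ictero_minor vs Glypto_borealis: 8
  Ictero_minor vs Ao_pallida: 4
  Ictero_minor vs Junco_vulgaris: 7
  Eremo_montana vs Glypto_borealis: 10
  Eremo_montana vs Ao_pallida: 9
  Eremo_montana vs Junco_vulgaris: 11
  Glypto_borealis vs Ao_pallida: 10
  Glypto_borealis vs Junco_vulgaris: 13
  Ao_pallida vs Junco_vulgaris: 8
The smallest is 4, between Ictero_minor and Ao_pallida.

4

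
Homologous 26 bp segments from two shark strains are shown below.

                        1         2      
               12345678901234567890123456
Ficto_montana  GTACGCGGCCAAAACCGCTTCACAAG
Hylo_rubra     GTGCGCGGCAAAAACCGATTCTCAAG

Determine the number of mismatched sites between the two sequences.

Mismatches occur at site 3 (A/G), site 10 (C/A), site 18 (C/A), site 22 (A/T).
That gives 4 mismatches out of 26 aligned sites, so the Hamming distance is 4.

4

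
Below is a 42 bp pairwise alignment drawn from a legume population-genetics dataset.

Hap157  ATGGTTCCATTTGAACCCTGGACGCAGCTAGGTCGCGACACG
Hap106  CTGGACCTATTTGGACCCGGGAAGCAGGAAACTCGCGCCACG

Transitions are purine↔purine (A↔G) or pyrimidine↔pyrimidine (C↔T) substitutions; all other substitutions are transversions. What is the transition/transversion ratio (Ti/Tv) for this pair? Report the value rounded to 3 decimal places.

The sequences differ at positions 1 (A/C, transversion), 5 (T/A, transversion), 6 (T/C, transition), 8 (C/T, transition), 14 (A/G, transition), 19 (T/G, transversion), 23 (C/A, transversion), 28 (C/G, transversion), 29 (T/A, transversion), 31 (G/A, transition), 32 (G/C, transversion), 38 (A/C, transversion).
Of the 12 differences, 4 transitions and 8 transversions, so Ti/Tv = 4/8 = 0.500.

0.500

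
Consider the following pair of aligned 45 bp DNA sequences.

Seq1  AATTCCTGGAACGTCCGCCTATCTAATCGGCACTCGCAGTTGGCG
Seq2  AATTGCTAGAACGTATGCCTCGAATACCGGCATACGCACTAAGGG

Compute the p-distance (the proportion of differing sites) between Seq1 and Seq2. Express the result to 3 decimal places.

0.356

The sequences differ at positions 5 (C/G), 8 (G/A), 15 (C/A), 16 (C/T), 21 (A/C), 22 (T/G), 23 (C/A), 24 (T/A), 25 (A/T), 27 (T/C), 33 (C/T), 34 (T/A), 39 (G/C), 41 (T/A), 42 (G/A), 44 (C/G).
There are 16 differences over 45 sites, so p = 16/45 = 0.356.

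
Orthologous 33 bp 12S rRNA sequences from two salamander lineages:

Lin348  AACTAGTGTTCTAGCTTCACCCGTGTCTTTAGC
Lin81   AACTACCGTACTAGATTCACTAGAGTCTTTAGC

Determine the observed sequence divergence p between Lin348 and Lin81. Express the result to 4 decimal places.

0.2121

The sequences differ at positions 6 (G/C), 7 (T/C), 10 (T/A), 15 (C/A), 21 (C/T), 22 (C/A), 24 (T/A).
There are 7 differences over 33 sites, so p = 7/33 = 0.2121.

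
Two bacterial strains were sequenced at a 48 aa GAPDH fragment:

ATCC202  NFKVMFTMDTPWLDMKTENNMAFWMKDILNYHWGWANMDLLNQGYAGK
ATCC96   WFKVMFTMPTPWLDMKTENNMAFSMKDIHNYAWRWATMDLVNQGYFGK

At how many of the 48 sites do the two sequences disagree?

9

The sequences differ at positions 1 (N/W), 9 (D/P), 24 (W/S), 29 (L/H), 32 (H/A), 34 (G/R), 37 (N/T), 41 (L/V), 46 (A/F).
That gives 9 mismatches out of 48 aligned sites, so the Hamming distance is 9.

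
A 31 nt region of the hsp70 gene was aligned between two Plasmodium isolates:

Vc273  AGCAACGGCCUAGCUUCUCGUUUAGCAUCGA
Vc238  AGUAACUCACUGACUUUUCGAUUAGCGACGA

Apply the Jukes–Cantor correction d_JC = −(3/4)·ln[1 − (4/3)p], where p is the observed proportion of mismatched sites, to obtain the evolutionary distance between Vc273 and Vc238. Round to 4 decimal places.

0.4217

The sequences differ at positions 3 (C/U), 7 (G/U), 8 (G/C), 9 (C/A), 12 (A/G), 13 (G/A), 17 (C/U), 21 (U/A), 27 (A/G), 28 (U/A).
p = 10/31 = 0.322581.
d = −0.75 · ln(1 − (4/3)·0.322581) = −0.75 · ln(0.569892) = −0.75 · (-0.562308) = 0.4217.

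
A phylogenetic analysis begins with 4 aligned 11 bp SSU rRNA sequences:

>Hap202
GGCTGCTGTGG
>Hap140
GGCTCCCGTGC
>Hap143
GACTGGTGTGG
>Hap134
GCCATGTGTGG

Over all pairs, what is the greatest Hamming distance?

Pairwise Hamming distances:
  Hap202 vs Hap140: 3
  Hap202 vs Hap143: 2
  Hap202 vs Hap134: 4
  Hap140 vs Hap143: 5
  Hap140 vs Hap134: 6
  Hap143 vs Hap134: 3
The largest is 6, between Hap140 and Hap134.

6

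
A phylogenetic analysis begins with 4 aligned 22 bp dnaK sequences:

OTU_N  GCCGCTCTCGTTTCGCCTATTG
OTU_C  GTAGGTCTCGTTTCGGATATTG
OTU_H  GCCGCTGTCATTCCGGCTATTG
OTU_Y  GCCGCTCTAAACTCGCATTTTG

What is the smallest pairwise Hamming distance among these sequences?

Pairwise Hamming distances:
  OTU_N vs OTU_C: 5
  OTU_N vs OTU_H: 4
  OTU_N vs OTU_Y: 6
  OTU_C vs OTU_H: 7
  OTU_C vs OTU_Y: 9
  OTU_H vs OTU_Y: 8
The smallest is 4, between OTU_N and OTU_H.

4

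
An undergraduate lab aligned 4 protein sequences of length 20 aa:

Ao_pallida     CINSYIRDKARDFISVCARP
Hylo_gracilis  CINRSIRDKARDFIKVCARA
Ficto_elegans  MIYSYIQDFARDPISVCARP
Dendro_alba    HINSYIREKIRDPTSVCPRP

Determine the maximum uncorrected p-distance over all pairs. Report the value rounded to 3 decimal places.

0.500

Pairwise Hamming distances:
  Ao_pallida vs Hylo_gracilis: 4
  Ao_pallida vs Ficto_elegans: 5
  Ao_pallida vs Dendro_alba: 6
  Hylo_gracilis vs Ficto_elegans: 9
  Hylo_gracilis vs Dendro_alba: 10
  Ficto_elegans vs Dendro_alba: 8
The largest is 10 mismatches, between Hylo_gracilis and Dendro_alba; p = 10/20 = 0.500.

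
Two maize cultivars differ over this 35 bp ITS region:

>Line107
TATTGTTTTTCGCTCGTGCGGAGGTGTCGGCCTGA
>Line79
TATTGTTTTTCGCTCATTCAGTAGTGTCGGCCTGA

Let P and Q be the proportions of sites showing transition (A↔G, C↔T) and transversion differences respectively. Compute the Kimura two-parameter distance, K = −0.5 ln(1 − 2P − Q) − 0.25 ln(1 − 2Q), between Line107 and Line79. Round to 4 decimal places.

Differing sites — 16:G/A (Ti); 18:G/T (Tv); 20:G/A (Ti); 22:A/T (Tv); 23:G/A (Ti).
Of the 5 differences, 3 transitions and 2 transversions over 35 sites: P = 3/35 = 0.085714, Q = 2/35 = 0.057143.
d = −0.5·ln(0.771429) − 0.25·ln(0.885714) = −0.5·(-0.259511) − 0.25·(-0.121361) = 0.1601.

0.1601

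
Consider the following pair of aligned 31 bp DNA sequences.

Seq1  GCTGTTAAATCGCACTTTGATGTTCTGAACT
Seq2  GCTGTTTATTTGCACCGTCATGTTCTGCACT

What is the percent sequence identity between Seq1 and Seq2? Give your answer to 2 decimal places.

The sequences differ at positions 7 (A/T), 9 (A/T), 11 (C/T), 16 (T/C), 17 (T/G), 19 (G/C), 28 (A/C).
24 of the 31 sites match, so the percent identity is 24/31 × 100 = 77.42%.

77.42%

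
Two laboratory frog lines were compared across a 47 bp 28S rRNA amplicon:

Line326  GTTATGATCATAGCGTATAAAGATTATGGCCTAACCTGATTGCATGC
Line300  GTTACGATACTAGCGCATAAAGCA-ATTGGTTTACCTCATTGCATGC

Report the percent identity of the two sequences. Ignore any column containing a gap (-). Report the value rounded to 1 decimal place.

Excluding the 1 gap column leaves 46 comparable sites.
Differing sites — 5:T/C; 9:C/A; 10:A/C; 16:T/C; 23:A/C; 24:T/A; 28:G/T; 30:C/G; 31:C/T; 33:A/T; 38:G/C.
35 of the 46 comparable sites match, so the percent identity is 35/46 × 100 = 76.1%.

76.1%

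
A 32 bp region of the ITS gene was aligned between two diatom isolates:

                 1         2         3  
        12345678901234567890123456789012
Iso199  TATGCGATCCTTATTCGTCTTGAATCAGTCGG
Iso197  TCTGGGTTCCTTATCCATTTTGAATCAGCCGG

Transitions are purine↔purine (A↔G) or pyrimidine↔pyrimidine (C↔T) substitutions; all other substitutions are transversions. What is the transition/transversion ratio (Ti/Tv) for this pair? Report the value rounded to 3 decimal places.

1.333

Mismatches occur at site 2 (A/C, transversion), site 5 (C/G, transversion), site 7 (A/T, transversion), site 15 (T/C, transition), site 17 (G/A, transition), site 19 (C/T, transition), site 29 (T/C, transition).
Of the 7 differences, 4 transitions and 3 transversions, so Ti/Tv = 4/3 = 1.333.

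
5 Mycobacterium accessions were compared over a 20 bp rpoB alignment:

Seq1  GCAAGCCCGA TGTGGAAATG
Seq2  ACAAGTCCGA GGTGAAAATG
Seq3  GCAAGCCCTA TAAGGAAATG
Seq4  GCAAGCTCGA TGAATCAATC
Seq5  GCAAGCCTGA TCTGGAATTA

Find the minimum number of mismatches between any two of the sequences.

Pairwise Hamming distances:
  Seq1 vs Seq2: 4
  Seq1 vs Seq3: 3
  Seq1 vs Seq4: 6
  Seq1 vs Seq5: 4
  Seq2 vs Seq3: 7
  Seq2 vs Seq4: 9
  Seq2 vs Seq5: 8
  Seq3 vs Seq4: 7
  Seq3 vs Seq5: 6
  Seq4 vs Seq5: 9
The smallest is 3, between Seq1 and Seq3.

3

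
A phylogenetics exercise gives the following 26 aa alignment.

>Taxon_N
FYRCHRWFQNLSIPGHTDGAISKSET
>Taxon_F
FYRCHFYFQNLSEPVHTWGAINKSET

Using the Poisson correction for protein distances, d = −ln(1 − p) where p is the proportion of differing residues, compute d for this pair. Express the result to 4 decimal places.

The sequences differ at positions 6 (R/F), 7 (W/Y), 13 (I/E), 15 (G/V), 18 (D/W), 22 (S/N).
p = 6/26 = 0.230769.
d = −ln(1 − 0.230769) = −ln(0.769231) = 0.2624.

0.2624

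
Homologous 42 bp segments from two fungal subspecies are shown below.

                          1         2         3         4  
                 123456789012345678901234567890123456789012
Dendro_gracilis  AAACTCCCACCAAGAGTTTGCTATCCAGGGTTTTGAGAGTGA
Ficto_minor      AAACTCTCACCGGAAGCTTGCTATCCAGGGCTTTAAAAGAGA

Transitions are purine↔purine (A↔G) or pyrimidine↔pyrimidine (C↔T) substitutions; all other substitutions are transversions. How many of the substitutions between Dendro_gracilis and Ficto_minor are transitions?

Mismatches occur at site 7 (C↔T, transition), site 12 (A↔G, transition), site 13 (A↔G, transition), site 14 (G↔A, transition), site 17 (T↔C, transition), site 31 (T↔C, transition), site 35 (G↔A, transition), site 37 (G↔A, transition), site 40 (T↔A, transversion).
Of the 9 differences, 8 transitions and 1 transversion, so the answer is 8.

8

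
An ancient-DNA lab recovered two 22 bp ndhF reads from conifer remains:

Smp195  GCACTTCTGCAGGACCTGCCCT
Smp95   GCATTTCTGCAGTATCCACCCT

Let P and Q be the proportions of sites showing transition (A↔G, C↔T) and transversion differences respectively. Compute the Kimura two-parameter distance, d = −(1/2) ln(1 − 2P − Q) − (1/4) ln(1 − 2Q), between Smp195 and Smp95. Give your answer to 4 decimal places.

0.2869

Mismatches occur at site 4 (C↔T, transition), site 13 (G↔T, transversion), site 15 (C↔T, transition), site 17 (T↔C, transition), site 18 (G↔A, transition).
Of the 5 differences, 4 transitions and 1 transversion over 22 sites: P = 4/22 = 0.181818, Q = 1/22 = 0.045455.
d = −0.5·ln(0.590909) − 0.25·ln(0.909090) = −0.5·(-0.526093) − 0.25·(-0.095311) = 0.2869.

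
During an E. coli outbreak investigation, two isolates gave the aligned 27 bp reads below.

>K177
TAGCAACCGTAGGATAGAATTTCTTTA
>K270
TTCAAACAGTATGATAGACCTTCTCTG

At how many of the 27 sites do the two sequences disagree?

Differing sites — 2:A/T; 3:G/C; 4:C/A; 8:C/A; 12:G/T; 19:A/C; 20:T/C; 25:T/C; 27:A/G.
That gives 9 mismatches out of 27 aligned sites, so the Hamming distance is 9.

9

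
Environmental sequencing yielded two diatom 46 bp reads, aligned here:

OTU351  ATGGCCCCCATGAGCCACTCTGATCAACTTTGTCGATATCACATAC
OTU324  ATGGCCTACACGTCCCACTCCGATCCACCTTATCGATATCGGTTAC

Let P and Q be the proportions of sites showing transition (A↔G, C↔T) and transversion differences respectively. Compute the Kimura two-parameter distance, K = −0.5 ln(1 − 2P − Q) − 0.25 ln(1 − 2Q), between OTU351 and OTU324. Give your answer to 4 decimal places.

The sequences differ at positions 7 (C/T, transition), 8 (C/A, transversion), 11 (T/C, transition), 13 (A/T, transversion), 14 (G/C, transversion), 21 (T/C, transition), 26 (A/C, transversion), 29 (T/C, transition), 32 (G/A, transition), 41 (A/G, transition), 42 (C/G, transversion), 43 (A/T, transversion).
Of the 12 differences, 6 transitions and 6 transversions over 46 sites: P = 6/46 = 0.130435, Q = 6/46 = 0.130435.
d = −0.5·ln(0.608695) − 0.25·ln(0.739130) = −0.5·(-0.496438) − 0.25·(-0.302281) = 0.3238.

0.3238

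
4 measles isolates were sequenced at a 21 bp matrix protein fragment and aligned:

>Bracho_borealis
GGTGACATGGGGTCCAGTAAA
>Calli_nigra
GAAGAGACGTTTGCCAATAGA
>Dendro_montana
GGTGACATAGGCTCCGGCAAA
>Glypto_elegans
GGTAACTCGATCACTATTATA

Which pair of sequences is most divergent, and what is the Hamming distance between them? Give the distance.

13

Pairwise Hamming distances:
  Bracho_borealis vs Calli_nigra: 10
  Bracho_borealis vs Dendro_montana: 4
  Bracho_borealis vs Glypto_elegans: 10
  Calli_nigra vs Dendro_montana: 13
  Calli_nigra vs Glypto_elegans: 11
  Dendro_montana vs Glypto_elegans: 12
The largest is 13, between Calli_nigra and Dendro_montana.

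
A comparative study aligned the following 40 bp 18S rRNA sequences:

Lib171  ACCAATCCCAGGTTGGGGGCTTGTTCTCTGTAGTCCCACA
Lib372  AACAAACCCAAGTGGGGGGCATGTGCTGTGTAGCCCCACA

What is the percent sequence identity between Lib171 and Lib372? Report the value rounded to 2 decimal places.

80.00%

The sequences differ at positions 2 (C/A), 6 (T/A), 11 (G/A), 14 (T/G), 21 (T/A), 25 (T/G), 28 (C/G), 34 (T/C).
32 of the 40 sites match, so the percent identity is 32/40 × 100 = 80.00%.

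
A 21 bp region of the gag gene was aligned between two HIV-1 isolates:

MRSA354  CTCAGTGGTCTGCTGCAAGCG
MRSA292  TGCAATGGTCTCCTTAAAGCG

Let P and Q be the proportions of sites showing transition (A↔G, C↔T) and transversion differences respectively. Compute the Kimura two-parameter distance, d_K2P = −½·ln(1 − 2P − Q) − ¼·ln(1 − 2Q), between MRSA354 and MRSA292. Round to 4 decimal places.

0.3597

The sequences differ at positions 1 (C/T, transition), 2 (T/G, transversion), 5 (G/A, transition), 12 (G/C, transversion), 15 (G/T, transversion), 16 (C/A, transversion).
Of the 6 differences, 2 transitions and 4 transversions over 21 sites: P = 2/21 = 0.095238, Q = 4/21 = 0.190476.
d = −0.5·ln(0.619048) − 0.25·ln(0.619048) = −0.5·(-0.479572) − 0.25·(-0.479572) = 0.3597.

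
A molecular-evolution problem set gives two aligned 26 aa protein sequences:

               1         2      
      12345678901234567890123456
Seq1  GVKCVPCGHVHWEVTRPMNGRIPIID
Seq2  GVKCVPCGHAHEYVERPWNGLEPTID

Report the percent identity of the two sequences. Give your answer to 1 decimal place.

Mismatches occur at site 10 (V/A), site 12 (W/E), site 13 (E/Y), site 15 (T/E), site 18 (M/W), site 21 (R/L), site 22 (I/E), site 24 (I/T).
18 of the 26 sites match, so the percent identity is 18/26 × 100 = 69.2%.

69.2%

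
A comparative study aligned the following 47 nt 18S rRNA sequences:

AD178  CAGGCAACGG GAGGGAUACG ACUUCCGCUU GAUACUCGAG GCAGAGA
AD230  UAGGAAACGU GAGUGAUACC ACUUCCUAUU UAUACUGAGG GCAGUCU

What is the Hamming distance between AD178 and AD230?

Mismatches occur at site 1 (C→U), site 5 (C→A), site 10 (G→U), site 14 (G→U), site 20 (G→C), site 27 (G→U), site 28 (C→A), site 31 (G→U), site 37 (C→G), site 38 (G→A), site 39 (A→G), site 45 (A→U), site 46 (G→C), site 47 (A→U).
That gives 14 mismatches out of 47 aligned sites, so the Hamming distance is 14.

14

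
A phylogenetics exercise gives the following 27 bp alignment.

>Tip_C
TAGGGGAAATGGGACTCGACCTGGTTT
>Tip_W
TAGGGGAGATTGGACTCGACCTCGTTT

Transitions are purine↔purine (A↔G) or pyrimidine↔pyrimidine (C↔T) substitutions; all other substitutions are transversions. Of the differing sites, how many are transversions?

2

Mismatches occur at site 8 (A↔G, transition), site 11 (G↔T, transversion), site 23 (G↔C, transversion).
Of the 3 differences, 1 transition and 2 transversions, so the answer is 2.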